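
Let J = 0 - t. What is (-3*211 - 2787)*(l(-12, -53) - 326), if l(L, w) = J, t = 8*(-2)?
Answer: 1060200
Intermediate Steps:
t = -16
J = 16 (J = 0 - 1*(-16) = 0 + 16 = 16)
l(L, w) = 16
(-3*211 - 2787)*(l(-12, -53) - 326) = (-3*211 - 2787)*(16 - 326) = (-633 - 2787)*(-310) = -3420*(-310) = 1060200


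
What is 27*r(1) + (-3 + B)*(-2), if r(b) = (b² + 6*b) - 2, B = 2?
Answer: 137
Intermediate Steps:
r(b) = -2 + b² + 6*b
27*r(1) + (-3 + B)*(-2) = 27*(-2 + 1² + 6*1) + (-3 + 2)*(-2) = 27*(-2 + 1 + 6) - 1*(-2) = 27*5 + 2 = 135 + 2 = 137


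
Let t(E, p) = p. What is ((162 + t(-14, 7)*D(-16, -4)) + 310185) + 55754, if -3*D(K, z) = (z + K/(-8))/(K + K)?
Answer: 17572841/48 ≈ 3.6610e+5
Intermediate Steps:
D(K, z) = -(z - K/8)/(6*K) (D(K, z) = -(z + K/(-8))/(3*(K + K)) = -(z + K*(-⅛))/(3*(2*K)) = -(z - K/8)*1/(2*K)/3 = -(z - K/8)/(6*K))
((162 + t(-14, 7)*D(-16, -4)) + 310185) + 55754 = ((162 + 7*((1/48)*(-16 - 8*(-4))/(-16))) + 310185) + 55754 = ((162 + 7*((1/48)*(-1/16)*(-16 + 32))) + 310185) + 55754 = ((162 + 7*((1/48)*(-1/16)*16)) + 310185) + 55754 = ((162 + 7*(-1/48)) + 310185) + 55754 = ((162 - 7/48) + 310185) + 55754 = (7769/48 + 310185) + 55754 = 14896649/48 + 55754 = 17572841/48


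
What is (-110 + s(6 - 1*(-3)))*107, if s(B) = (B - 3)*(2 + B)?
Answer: -4708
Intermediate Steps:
s(B) = (-3 + B)*(2 + B)
(-110 + s(6 - 1*(-3)))*107 = (-110 + (-6 + (6 - 1*(-3))**2 - (6 - 1*(-3))))*107 = (-110 + (-6 + (6 + 3)**2 - (6 + 3)))*107 = (-110 + (-6 + 9**2 - 1*9))*107 = (-110 + (-6 + 81 - 9))*107 = (-110 + 66)*107 = -44*107 = -4708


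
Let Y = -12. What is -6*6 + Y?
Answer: -48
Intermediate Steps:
-6*6 + Y = -6*6 - 12 = -36 - 12 = -48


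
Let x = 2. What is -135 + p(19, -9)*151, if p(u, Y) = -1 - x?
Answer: -588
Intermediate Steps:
p(u, Y) = -3 (p(u, Y) = -1 - 1*2 = -1 - 2 = -3)
-135 + p(19, -9)*151 = -135 - 3*151 = -135 - 453 = -588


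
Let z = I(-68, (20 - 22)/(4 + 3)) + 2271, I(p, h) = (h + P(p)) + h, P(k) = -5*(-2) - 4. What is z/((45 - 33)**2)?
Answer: 15935/1008 ≈ 15.809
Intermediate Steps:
P(k) = 6 (P(k) = 10 - 4 = 6)
I(p, h) = 6 + 2*h (I(p, h) = (h + 6) + h = (6 + h) + h = 6 + 2*h)
z = 15935/7 (z = (6 + 2*((20 - 22)/(4 + 3))) + 2271 = (6 + 2*(-2/7)) + 2271 = (6 - 4/7) + 2271 = 38/7 + 2271 = 15935/7 ≈ 2276.4)
z/((45 - 33)**2) = 15935/(7*((45 - 33)**2)) = 15935/(7*(12**2)) = (15935/7)/144 = (15935/7)*(1/144) = 15935/1008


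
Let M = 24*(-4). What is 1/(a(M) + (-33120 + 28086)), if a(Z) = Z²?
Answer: 1/4182 ≈ 0.00023912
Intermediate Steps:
M = -96
1/(a(M) + (-33120 + 28086)) = 1/((-96)² + (-33120 + 28086)) = 1/(9216 - 5034) = 1/4182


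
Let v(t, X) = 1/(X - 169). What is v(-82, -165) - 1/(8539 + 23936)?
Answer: -32809/10846650 ≈ -0.0030248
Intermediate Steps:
v(t, X) = 1/(-169 + X)
v(-82, -165) - 1/(8539 + 23936) = 1/(-169 - 165) - 1/(8539 + 23936) = 1/(-334) - 1/32475 = -1/334 - 1*1/32475 = -1/334 - 1/32475 = -32809/10846650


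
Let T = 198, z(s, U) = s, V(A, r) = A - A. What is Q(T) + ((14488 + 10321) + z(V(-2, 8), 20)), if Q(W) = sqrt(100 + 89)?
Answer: 24809 + 3*sqrt(21) ≈ 24823.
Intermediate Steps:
V(A, r) = 0
Q(W) = 3*sqrt(21) (Q(W) = sqrt(189) = 3*sqrt(21))
Q(T) + ((14488 + 10321) + z(V(-2, 8), 20)) = 3*sqrt(21) + ((14488 + 10321) + 0) = 3*sqrt(21) + (24809 + 0) = 3*sqrt(21) + 24809 = 24809 + 3*sqrt(21)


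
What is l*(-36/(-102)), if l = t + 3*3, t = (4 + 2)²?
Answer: 270/17 ≈ 15.882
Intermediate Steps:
t = 36 (t = 6² = 36)
l = 45 (l = 36 + 3*3 = 36 + 9 = 45)
l*(-36/(-102)) = 45*(-36/(-102)) = 45*(-36*(-1/102)) = 45*(6/17) = 270/17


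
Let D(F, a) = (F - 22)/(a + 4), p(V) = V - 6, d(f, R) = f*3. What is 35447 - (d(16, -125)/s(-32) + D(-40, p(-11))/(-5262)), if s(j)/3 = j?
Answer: 2424821747/68406 ≈ 35448.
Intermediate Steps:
s(j) = 3*j
d(f, R) = 3*f
p(V) = -6 + V
D(F, a) = (-22 + F)/(4 + a)
35447 - (d(16, -125)/s(-32) + D(-40, p(-11))/(-5262)) = 35447 - ((3*16)/((3*(-32))) + ((-22 - 40)/(4 + (-6 - 11)))/(-5262)) = 35447 - (48/(-96) + (-62/(4 - 17))*(-1/5262)) = 35447 - (48*(-1/96) + (-62/(-13))*(-1/5262)) = 35447 - (-1/2 - 1/13*(-62)*(-1/5262)) = 35447 - (-1/2 + (62/13)*(-1/5262)) = 35447 - (-1/2 - 31/34203) = 35447 - 1*(-34265/68406) = 35447 + 34265/68406 = 2424821747/68406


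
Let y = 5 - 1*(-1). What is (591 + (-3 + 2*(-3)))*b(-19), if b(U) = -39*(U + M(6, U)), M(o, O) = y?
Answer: 295074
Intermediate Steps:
y = 6 (y = 5 + 1 = 6)
M(o, O) = 6
b(U) = -234 - 39*U (b(U) = -39*(U + 6) = -39*(6 + U) = -234 - 39*U)
(591 + (-3 + 2*(-3)))*b(-19) = (591 + (-3 + 2*(-3)))*(-234 - 39*(-19)) = (591 + (-3 - 6))*(-234 + 741) = (591 - 9)*507 = 582*507 = 295074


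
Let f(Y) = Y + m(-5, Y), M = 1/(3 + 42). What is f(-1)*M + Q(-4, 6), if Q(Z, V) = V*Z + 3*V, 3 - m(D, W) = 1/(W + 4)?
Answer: -161/27 ≈ -5.9630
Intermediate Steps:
m(D, W) = 3 - 1/(4 + W) (m(D, W) = 3 - 1/(W + 4) = 3 - 1/(4 + W))
M = 1/45 ≈ 0.022222
f(Y) = Y + (11 + 3*Y)/(4 + Y)
Q(Z, V) = 3*V + V*Z
f(-1)*M + Q(-4, 6) = ((11 + (-1)**2 + 7*(-1))/(4 - 1))*(1/45) + 6*(3 - 4) = ((11 + 1 - 7)/3)*(1/45) + 6*(-1) = ((1/3)*5)*(1/45) - 6 = (5/3)*(1/45) - 6 = 1/27 - 6 = -161/27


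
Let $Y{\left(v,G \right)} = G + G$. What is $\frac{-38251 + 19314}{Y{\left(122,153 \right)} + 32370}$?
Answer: $- \frac{18937}{32676} \approx -0.57954$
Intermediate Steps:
$Y{\left(v,G \right)} = 2 G$
$\frac{-38251 + 19314}{Y{\left(122,153 \right)} + 32370} = \frac{-38251 + 19314}{2 \cdot 153 + 32370} = - \frac{18937}{306 + 32370} = - \frac{18937}{32676}$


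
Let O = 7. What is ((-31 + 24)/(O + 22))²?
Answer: 49/841 ≈ 0.058264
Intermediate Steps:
((-31 + 24)/(O + 22))² = ((-31 + 24)/(7 + 22))² = (-7/29)² = 49/841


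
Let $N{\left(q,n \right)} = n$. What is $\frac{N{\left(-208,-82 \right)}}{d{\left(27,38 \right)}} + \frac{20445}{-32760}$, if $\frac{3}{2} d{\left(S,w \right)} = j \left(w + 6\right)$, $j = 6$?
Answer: $- \frac{13093}{12012} \approx -1.09$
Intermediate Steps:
$d{\left(S,w \right)} = 24 + 4 w$ ($d{\left(S,w \right)} = \frac{2 \cdot 6 \left(w + 6\right)}{3} = \frac{2 \cdot 6 \left(6 + w\right)}{3} = \frac{2 \left(36 + 6 w\right)}{3} = 24 + 4 w$)
$\frac{N{\left(-208,-82 \right)}}{d{\left(27,38 \right)}} + \frac{20445}{-32760} = - \frac{82}{24 + 4 \cdot 38} + \frac{20445}{-32760} = - \frac{82}{24 + 152} + 20445 \left(- \frac{1}{32760}\right) = - \frac{82}{176} - \frac{1363}{2184} = \left(-82\right) \frac{1}{176} - \frac{1363}{2184} = - \frac{41}{88} - \frac{1363}{2184} = - \frac{13093}{12012}$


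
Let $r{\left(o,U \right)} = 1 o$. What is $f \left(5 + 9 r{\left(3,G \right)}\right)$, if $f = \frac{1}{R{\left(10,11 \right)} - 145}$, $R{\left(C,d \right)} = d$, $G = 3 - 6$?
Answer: $- \frac{16}{67} \approx -0.23881$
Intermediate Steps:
$G = -3$ ($G = 3 - 6 = -3$)
$f = - \frac{1}{134}$ ($f = \frac{1}{11 - 145} = \frac{1}{-134} = - \frac{1}{134} \approx -0.0074627$)
$r{\left(o,U \right)} = o$
$f \left(5 + 9 r{\left(3,G \right)}\right) = - \frac{5 + 9 \cdot 3}{134} = - \frac{5 + 27}{134} = \left(- \frac{1}{134}\right) 32 = - \frac{16}{67}$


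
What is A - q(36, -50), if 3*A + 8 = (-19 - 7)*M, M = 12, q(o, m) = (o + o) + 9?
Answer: -563/3 ≈ -187.67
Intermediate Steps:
q(o, m) = 9 + 2*o (q(o, m) = 2*o + 9 = 9 + 2*o)
A = -320/3 (A = -8/3 + ((-19 - 7)*12)/3 = -8/3 + (-26*12)/3 = -8/3 + (⅓)*(-312) = -8/3 - 104 = -320/3 ≈ -106.67)
A - q(36, -50) = -320/3 - (9 + 2*36) = -320/3 - (9 + 72) = -320/3 - 1*81 = -320/3 - 81 = -563/3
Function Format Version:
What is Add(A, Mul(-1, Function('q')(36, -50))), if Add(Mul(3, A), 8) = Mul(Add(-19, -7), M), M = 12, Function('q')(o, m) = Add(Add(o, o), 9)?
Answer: Rational(-563, 3) ≈ -187.67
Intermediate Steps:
Function('q')(o, m) = Add(9, Mul(2, o)) (Function('q')(o, m) = Add(Mul(2, o), 9) = Add(9, Mul(2, o)))
A = Rational(-320, 3) (A = Add(Rational(-8, 3), Mul(Rational(1, 3), Mul(Add(-19, -7), 12))) = Add(Rational(-8, 3), Mul(Rational(1, 3), Mul(-26, 12))) = Add(Rational(-8, 3), Mul(Rational(1, 3), -312)) = Add(Rational(-8, 3), -104) = Rational(-320, 3) ≈ -106.67)
Add(A, Mul(-1, Function('q')(36, -50))) = Add(Rational(-320, 3), Mul(-1, Add(9, Mul(2, 36)))) = Add(Rational(-320, 3), Mul(-1, Add(9, 72))) = Add(Rational(-320, 3), Mul(-1, 81)) = Add(Rational(-320, 3), -81) = Rational(-563, 3)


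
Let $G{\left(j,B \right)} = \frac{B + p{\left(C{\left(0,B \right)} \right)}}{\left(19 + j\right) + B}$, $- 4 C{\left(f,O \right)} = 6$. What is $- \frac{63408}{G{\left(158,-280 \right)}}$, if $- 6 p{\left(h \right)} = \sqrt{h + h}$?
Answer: $- \frac{21944240640}{940801} + \frac{13062048 i \sqrt{3}}{940801} \approx -23325.0 + 24.048 i$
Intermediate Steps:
$C{\left(f,O \right)} = - \frac{3}{2}$ ($C{\left(f,O \right)} = \left(- \frac{1}{4}\right) 6 = - \frac{3}{2}$)
$p{\left(h \right)} = - \frac{\sqrt{2} \sqrt{h}}{6}$ ($p{\left(h \right)} = - \frac{\sqrt{h + h}}{6} = - \frac{\sqrt{2 h}}{6} = - \frac{\sqrt{2} \sqrt{h}}{6}$)
$G{\left(j,B \right)} = \frac{B - \frac{i \sqrt{3}}{6}}{19 + B + j}$ ($G{\left(j,B \right)} = \frac{B - \frac{\sqrt{2} \sqrt{- \frac{3}{2}}}{6}}{\left(19 + j\right) + B} = \frac{B - \frac{\sqrt{2} \frac{i \sqrt{6}}{2}}{6}}{19 + B + j} = \frac{B - \frac{i \sqrt{3}}{6}}{19 + B + j}$)
$- \frac{63408}{G{\left(158,-280 \right)}} = - \frac{63408}{\frac{1}{19 - 280 + 158} \left(-280 - \frac{i \sqrt{3}}{6}\right)} = - \frac{63408}{\frac{1}{-103} \left(-280 - \frac{i \sqrt{3}}{6}\right)} = - \frac{63408}{\left(- \frac{1}{103}\right) \left(-280 - \frac{i \sqrt{3}}{6}\right)} = - \frac{63408}{\frac{280}{103} + \frac{i \sqrt{3}}{618}}$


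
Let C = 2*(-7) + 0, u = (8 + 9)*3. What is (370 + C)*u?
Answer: 18156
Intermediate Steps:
u = 51 (u = 17*3 = 51)
C = -14 (C = -14 + 0 = -14)
(370 + C)*u = (370 - 14)*51 = 356*51 = 18156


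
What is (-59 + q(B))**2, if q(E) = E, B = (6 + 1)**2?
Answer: 100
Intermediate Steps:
B = 49 (B = 7**2 = 49)
(-59 + q(B))**2 = (-59 + 49)**2 = (-10)**2 = 100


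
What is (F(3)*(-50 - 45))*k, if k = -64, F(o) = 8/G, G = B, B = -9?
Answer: -48640/9 ≈ -5404.4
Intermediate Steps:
G = -9
F(o) = -8/9 (F(o) = 8/(-9) = 8*(-⅑) = -8/9)
(F(3)*(-50 - 45))*k = -8*(-50 - 45)/9*(-64) = -8/9*(-95)*(-64) = (760/9)*(-64) = -48640/9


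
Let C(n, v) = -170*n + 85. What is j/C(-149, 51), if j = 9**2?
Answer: 81/25415 ≈ 0.0031871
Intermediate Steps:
j = 81
C(n, v) = 85 - 170*n
j/C(-149, 51) = 81/(85 - 170*(-149)) = 81/(85 + 25330) = 81/25415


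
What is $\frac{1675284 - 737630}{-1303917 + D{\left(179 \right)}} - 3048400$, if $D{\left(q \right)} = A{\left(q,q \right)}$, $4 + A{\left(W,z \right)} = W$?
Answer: $- \frac{1987164025227}{651871} \approx -3.0484 \cdot 10^{6}$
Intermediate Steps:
$A{\left(W,z \right)} = -4 + W$
$D{\left(q \right)} = -4 + q$
$\frac{1675284 - 737630}{-1303917 + D{\left(179 \right)}} - 3048400 = \frac{1675284 - 737630}{-1303917 + \left(-4 + 179\right)} - 3048400 = \frac{937654}{-1303917 + 175} - 3048400 = \frac{937654}{-1303742} - 3048400 = 937654 \left(- \frac{1}{1303742}\right) - 3048400 = - \frac{468827}{651871} - 3048400 = - \frac{1987164025227}{651871}$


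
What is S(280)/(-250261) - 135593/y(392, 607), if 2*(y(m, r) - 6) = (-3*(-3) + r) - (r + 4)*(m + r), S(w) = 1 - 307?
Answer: 68053866412/152599397621 ≈ 0.44596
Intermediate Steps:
S(w) = -306
y(m, r) = 21/2 + r/2 - (4 + r)*(m + r)/2 (y(m, r) = 6 + ((-3*(-3) + r) - (r + 4)*(m + r))/2 = 6 + ((9 + r) - (4 + r)*(m + r))/2 = 6 + (9 + r - (4 + r)*(m + r))/2 = 6 + (9/2 + r/2 - (4 + r)*(m + r)/2) = 21/2 + r/2 - (4 + r)*(m + r)/2)
S(280)/(-250261) - 135593/y(392, 607) = -306/(-250261) - 135593/(21/2 - 2*392 - 3/2*607 - ½*607² - ½*392*607) = -306*(-1/250261) - 135593/(21/2 - 784 - 1821/2 - ½*368449 - 118972) = 306/250261 - 135593/(21/2 - 784 - 1821/2 - 368449/2 - 118972) = 306/250261 - 135593/(-609761/2) = 306/250261 - 135593*(-2/609761) = 306/250261 + 271186/609761 = 68053866412/152599397621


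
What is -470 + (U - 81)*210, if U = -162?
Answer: -51500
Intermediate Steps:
-470 + (U - 81)*210 = -470 + (-162 - 81)*210 = -470 - 243*210 = -470 - 51030 = -51500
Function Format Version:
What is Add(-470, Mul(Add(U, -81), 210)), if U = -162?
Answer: -51500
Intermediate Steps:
Add(-470, Mul(Add(U, -81), 210)) = Add(-470, Mul(Add(-162, -81), 210)) = Add(-470, Mul(-243, 210)) = Add(-470, -51030) = -51500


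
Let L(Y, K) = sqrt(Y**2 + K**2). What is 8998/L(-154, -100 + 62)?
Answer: 4499*sqrt(6290)/6290 ≈ 56.727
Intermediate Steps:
L(Y, K) = sqrt(K**2 + Y**2)
8998/L(-154, -100 + 62) = 8998/(sqrt((-100 + 62)**2 + (-154)**2)) = 8998/(sqrt((-38)**2 + 23716)) = 8998/(sqrt(1444 + 23716)) = 8998/(sqrt(25160)) = 8998/((2*sqrt(6290))) = 8998*(sqrt(6290)/12580) = 4499*sqrt(6290)/6290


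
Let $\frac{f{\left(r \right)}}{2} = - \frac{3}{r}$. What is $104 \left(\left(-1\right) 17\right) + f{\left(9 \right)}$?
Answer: $- \frac{5306}{3} \approx -1768.7$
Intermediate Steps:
$f{\left(r \right)} = - \frac{6}{r}$ ($f{\left(r \right)} = 2 \left(- \frac{3}{r}\right) = - \frac{6}{r}$)
$104 \left(\left(-1\right) 17\right) + f{\left(9 \right)} = 104 \left(\left(-1\right) 17\right) - \frac{6}{9} = 104 \left(-17\right) - \frac{2}{3} = -1768 - \frac{2}{3} = - \frac{5306}{3}$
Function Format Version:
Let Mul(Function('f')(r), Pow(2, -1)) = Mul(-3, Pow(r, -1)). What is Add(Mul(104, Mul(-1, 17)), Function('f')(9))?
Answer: Rational(-5306, 3) ≈ -1768.7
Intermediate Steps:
Function('f')(r) = Mul(-6, Pow(r, -1)) (Function('f')(r) = Mul(2, Mul(-3, Pow(r, -1))) = Mul(-6, Pow(r, -1)))
Add(Mul(104, Mul(-1, 17)), Function('f')(9)) = Add(Mul(104, Mul(-1, 17)), Mul(-6, Pow(9, -1))) = Add(Mul(104, -17), Mul(-6, Rational(1, 9))) = Add(-1768, Rational(-2, 3)) = Rational(-5306, 3)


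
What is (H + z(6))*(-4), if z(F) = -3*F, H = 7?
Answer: 44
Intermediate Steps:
(H + z(6))*(-4) = (7 - 3*6)*(-4) = (7 - 18)*(-4) = -11*(-4) = 44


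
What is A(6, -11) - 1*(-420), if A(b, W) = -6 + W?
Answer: 403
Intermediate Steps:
A(6, -11) - 1*(-420) = (-6 - 11) - 1*(-420) = -17 + 420 = 403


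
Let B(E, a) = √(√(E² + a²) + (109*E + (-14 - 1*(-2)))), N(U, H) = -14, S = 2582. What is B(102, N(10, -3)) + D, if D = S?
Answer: 2582 + √(11106 + 10*√106) ≈ 2687.9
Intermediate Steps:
D = 2582
B(E, a) = √(-12 + √(E² + a²) + 109*E) (B(E, a) = √(√(E² + a²) + (109*E + (-14 + 2))) = √(√(E² + a²) + (109*E - 12)) = √(√(E² + a²) + (-12 + 109*E)) = √(-12 + √(E² + a²) + 109*E))
B(102, N(10, -3)) + D = √(-12 + √(102² + (-14)²) + 109*102) + 2582 = √(-12 + √(10404 + 196) + 11118) + 2582 = √(-12 + √10600 + 11118) + 2582 = √(-12 + 10*√106 + 11118) + 2582 = √(11106 + 10*√106) + 2582 = 2582 + √(11106 + 10*√106)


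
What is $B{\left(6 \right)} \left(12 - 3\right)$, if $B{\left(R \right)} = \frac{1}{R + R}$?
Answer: $\frac{3}{4} \approx 0.75$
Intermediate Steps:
$B{\left(R \right)} = \frac{1}{2 R}$
$B{\left(6 \right)} \left(12 - 3\right) = \frac{1}{2 \cdot 6} \left(12 - 3\right) = \frac{1}{2} \cdot \frac{1}{6} \cdot 9 = \frac{1}{12} \cdot 9 = \frac{3}{4}$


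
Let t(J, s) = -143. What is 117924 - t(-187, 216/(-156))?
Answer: 118067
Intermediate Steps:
117924 - t(-187, 216/(-156)) = 117924 - 1*(-143) = 117924 + 143 = 118067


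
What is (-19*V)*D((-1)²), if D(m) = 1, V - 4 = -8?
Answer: 76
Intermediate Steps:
V = -4 (V = 4 - 8 = -4)
(-19*V)*D((-1)²) = -19*(-4)*1 = 76*1 = 76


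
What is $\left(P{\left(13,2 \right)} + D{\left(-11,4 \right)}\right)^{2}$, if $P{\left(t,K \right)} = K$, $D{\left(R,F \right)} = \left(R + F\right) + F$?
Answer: $1$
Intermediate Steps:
$D{\left(R,F \right)} = R + 2 F$ ($D{\left(R,F \right)} = \left(F + R\right) + F = R + 2 F$)
$\left(P{\left(13,2 \right)} + D{\left(-11,4 \right)}\right)^{2} = \left(2 + \left(-11 + 2 \cdot 4\right)\right)^{2} = \left(2 + \left(-11 + 8\right)\right)^{2} = \left(2 - 3\right)^{2} = \left(-1\right)^{2} = 1$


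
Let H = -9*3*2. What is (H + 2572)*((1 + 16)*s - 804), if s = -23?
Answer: -3009010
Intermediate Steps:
H = -54 (H = -27*2 = -54)
(H + 2572)*((1 + 16)*s - 804) = (-54 + 2572)*((1 + 16)*(-23) - 804) = 2518*(17*(-23) - 804) = 2518*(-391 - 804) = 2518*(-1195) = -3009010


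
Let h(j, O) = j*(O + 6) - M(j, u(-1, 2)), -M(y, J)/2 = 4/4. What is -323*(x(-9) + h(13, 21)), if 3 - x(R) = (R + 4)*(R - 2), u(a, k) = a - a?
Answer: -97223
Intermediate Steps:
u(a, k) = 0
M(y, J) = -2 (M(y, J) = -8/4 = -2*1 = -2)
x(R) = 3 - (-2 + R)*(4 + R) (x(R) = 3 - (R + 4)*(R - 2) = 3 - (4 + R)*(-2 + R) = 3 - (-2 + R)*(4 + R))
h(j, O) = 2 + j*(6 + O) (h(j, O) = j*(O + 6) - 1*(-2) = j*(6 + O) + 2 = 2 + j*(6 + O))
-323*(x(-9) + h(13, 21)) = -323*((11 - 1*(-9)² - 2*(-9)) + (2 + 6*13 + 21*13)) = -323*((11 - 1*81 + 18) + (2 + 78 + 273)) = -323*((11 - 81 + 18) + 353) = -323*(-52 + 353) = -323*301 = -97223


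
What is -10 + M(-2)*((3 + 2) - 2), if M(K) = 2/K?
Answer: -13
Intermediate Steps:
-10 + M(-2)*((3 + 2) - 2) = -10 + (2/(-2))*((3 + 2) - 2) = -10 + (2*(-½))*(5 - 2) = -10 - 1*3 = -10 - 3 = -13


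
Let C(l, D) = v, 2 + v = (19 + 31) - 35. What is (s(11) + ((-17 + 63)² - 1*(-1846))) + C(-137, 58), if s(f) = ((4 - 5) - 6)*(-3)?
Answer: 3996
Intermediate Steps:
v = 13 (v = -2 + ((19 + 31) - 35) = -2 + (50 - 35) = -2 + 15 = 13)
C(l, D) = 13
s(f) = 21 (s(f) = (-1 - 6)*(-3) = -7*(-3) = 21)
(s(11) + ((-17 + 63)² - 1*(-1846))) + C(-137, 58) = (21 + ((-17 + 63)² - 1*(-1846))) + 13 = (21 + (46² + 1846)) + 13 = (21 + (2116 + 1846)) + 13 = (21 + 3962) + 13 = 3983 + 13 = 3996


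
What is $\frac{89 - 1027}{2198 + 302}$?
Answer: $- \frac{469}{1250} \approx -0.3752$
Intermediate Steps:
$\frac{89 - 1027}{2198 + 302} = \frac{1}{2500} \left(-938\right) = - \frac{469}{1250}$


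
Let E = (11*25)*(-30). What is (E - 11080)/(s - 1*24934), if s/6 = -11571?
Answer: 1933/9436 ≈ 0.20485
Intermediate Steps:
s = -69426 (s = 6*(-11571) = -69426)
E = -8250 (E = 275*(-30) = -8250)
(E - 11080)/(s - 1*24934) = (-8250 - 11080)/(-69426 - 1*24934) = -19330/(-69426 - 24934) = -19330/(-94360) = -19330*(-1/94360) = 1933/9436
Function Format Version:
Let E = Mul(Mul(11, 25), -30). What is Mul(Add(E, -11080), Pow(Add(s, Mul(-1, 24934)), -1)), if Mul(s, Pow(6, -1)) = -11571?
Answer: Rational(1933, 9436) ≈ 0.20485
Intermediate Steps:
s = -69426 (s = Mul(6, -11571) = -69426)
E = -8250 (E = Mul(275, -30) = -8250)
Mul(Add(E, -11080), Pow(Add(s, Mul(-1, 24934)), -1)) = Mul(Add(-8250, -11080), Pow(Add(-69426, Mul(-1, 24934)), -1)) = Mul(-19330, Pow(Add(-69426, -24934), -1)) = Mul(-19330, Pow(-94360, -1)) = Mul(-19330, Rational(-1, 94360)) = Rational(1933, 9436)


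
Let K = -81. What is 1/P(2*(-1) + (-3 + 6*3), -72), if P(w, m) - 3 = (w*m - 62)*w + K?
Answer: -1/13052 ≈ -7.6617e-5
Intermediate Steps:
P(w, m) = -78 + w*(-62 + m*w) (P(w, m) = 3 + ((w*m - 62)*w - 81) = 3 + ((m*w - 62)*w - 81) = 3 + ((-62 + m*w)*w - 81) = 3 + (w*(-62 + m*w) - 81) = 3 + (-81 + w*(-62 + m*w)) = -78 + w*(-62 + m*w))
1/P(2*(-1) + (-3 + 6*3), -72) = 1/(-78 - 62*(2*(-1) + (-3 + 6*3)) - 72*(2*(-1) + (-3 + 6*3))²) = 1/(-78 - 62*(-2 + (-3 + 18)) - 72*(-2 + (-3 + 18))²) = 1/(-78 - 62*(-2 + 15) - 72*(-2 + 15)²) = 1/(-78 - 62*13 - 72*13²) = 1/(-78 - 806 - 72*169) = 1/(-78 - 806 - 12168) = 1/(-13052) = -1/13052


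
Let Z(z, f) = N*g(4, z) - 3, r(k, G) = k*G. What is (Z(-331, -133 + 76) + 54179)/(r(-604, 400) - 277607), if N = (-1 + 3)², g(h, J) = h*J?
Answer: -3760/39939 ≈ -0.094144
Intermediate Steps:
g(h, J) = J*h
N = 4 (N = 2² = 4)
r(k, G) = G*k
Z(z, f) = -3 + 16*z (Z(z, f) = 4*(z*4) - 3 = 4*(4*z) - 3 = 16*z - 3 = -3 + 16*z)
(Z(-331, -133 + 76) + 54179)/(r(-604, 400) - 277607) = ((-3 + 16*(-331)) + 54179)/(400*(-604) - 277607) = ((-3 - 5296) + 54179)/(-241600 - 277607) = (-5299 + 54179)/(-519207) = 48880*(-1/519207) = -3760/39939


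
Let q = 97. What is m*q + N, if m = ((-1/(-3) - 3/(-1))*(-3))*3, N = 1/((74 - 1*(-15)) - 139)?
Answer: -145501/50 ≈ -2910.0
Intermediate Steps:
N = -1/50 (N = 1/((74 + 15) - 139) = 1/(89 - 139) = 1/(-50) = -1/50 ≈ -0.020000)
m = -30 (m = ((-1*(-⅓) - 3*(-1))*(-3))*3 = ((⅓ + 3)*(-3))*3 = ((10/3)*(-3))*3 = -10*3 = -30)
m*q + N = -30*97 - 1/50 = -2910 - 1/50 = -145501/50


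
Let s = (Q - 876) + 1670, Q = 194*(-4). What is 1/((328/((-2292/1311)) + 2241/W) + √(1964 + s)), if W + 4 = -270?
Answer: -536242790698/99563329567217 - 2738847556*√1982/99563329567217 ≈ -0.0066106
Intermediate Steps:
W = -274 (W = -4 - 270 = -274)
Q = -776
s = 18 (s = (-776 - 876) + 1670 = -1652 + 1670 = 18)
1/((328/((-2292/1311)) + 2241/W) + √(1964 + s)) = 1/((328/((-2292/1311)) + 2241/(-274)) + √(1964 + 18)) = 1/((328/((-2292*1/1311)) + 2241*(-1/274)) + √1982) = 1/((328/(-764/437) - 2241/274) + √1982) = 1/((328*(-437/764) - 2241/274) + √1982) = 1/((-35834/191 - 2241/274) + √1982) = 1/(-10246547/52334 + √1982)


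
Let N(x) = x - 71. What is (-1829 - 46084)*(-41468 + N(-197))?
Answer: 1999696968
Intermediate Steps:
N(x) = -71 + x
(-1829 - 46084)*(-41468 + N(-197)) = (-1829 - 46084)*(-41468 + (-71 - 197)) = -47913*(-41468 - 268) = -47913*(-41736) = 1999696968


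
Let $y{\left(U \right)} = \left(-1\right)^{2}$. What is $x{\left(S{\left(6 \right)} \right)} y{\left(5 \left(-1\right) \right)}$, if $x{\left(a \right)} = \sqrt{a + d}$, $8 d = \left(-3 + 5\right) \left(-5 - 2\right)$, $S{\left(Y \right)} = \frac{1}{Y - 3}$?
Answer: $\frac{i \sqrt{51}}{6} \approx 1.1902 i$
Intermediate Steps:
$S{\left(Y \right)} = \frac{1}{-3 + Y}$
$y{\left(U \right)} = 1$
$d = - \frac{7}{4}$ ($d = \frac{\left(-3 + 5\right) \left(-5 - 2\right)}{8} = \frac{2 \left(-7\right)}{8} = \frac{1}{8} \left(-14\right) = - \frac{7}{4} \approx -1.75$)
$x{\left(a \right)} = \sqrt{- \frac{7}{4} + a}$ ($x{\left(a \right)} = \sqrt{a - \frac{7}{4}} = \sqrt{- \frac{7}{4} + a}$)
$x{\left(S{\left(6 \right)} \right)} y{\left(5 \left(-1\right) \right)} = \frac{\sqrt{-7 + \frac{4}{-3 + 6}}}{2} \cdot 1 = \frac{\sqrt{-7 + \frac{4}{3}}}{2} \cdot 1 = \frac{\sqrt{- \frac{17}{3}}}{2} \cdot 1 = \frac{\frac{1}{3} i \sqrt{51}}{2} \cdot 1 = \frac{i \sqrt{51}}{6} \cdot 1 = \frac{i \sqrt{51}}{6}$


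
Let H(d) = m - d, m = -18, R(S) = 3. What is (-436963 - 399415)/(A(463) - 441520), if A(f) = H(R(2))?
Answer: 836378/441541 ≈ 1.8942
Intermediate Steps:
H(d) = -18 - d
A(f) = -21 (A(f) = -18 - 1*3 = -18 - 3 = -21)
(-436963 - 399415)/(A(463) - 441520) = (-436963 - 399415)/(-21 - 441520) = -836378/(-441541) = -836378*(-1/441541) = 836378/441541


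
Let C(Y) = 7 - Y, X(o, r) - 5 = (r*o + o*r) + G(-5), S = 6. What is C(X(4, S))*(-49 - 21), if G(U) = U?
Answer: 2870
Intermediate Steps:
X(o, r) = 2*o*r (X(o, r) = 5 + ((r*o + o*r) - 5) = 5 + ((o*r + o*r) - 5) = 5 + (2*o*r - 5) = 5 + (-5 + 2*o*r) = 2*o*r)
C(X(4, S))*(-49 - 21) = (7 - 2*4*6)*(-49 - 21) = (7 - 1*48)*(-70) = (7 - 48)*(-70) = -41*(-70) = 2870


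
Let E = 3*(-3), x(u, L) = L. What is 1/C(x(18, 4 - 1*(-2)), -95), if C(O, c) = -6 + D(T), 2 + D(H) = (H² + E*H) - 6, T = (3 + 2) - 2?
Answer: -1/32 ≈ -0.031250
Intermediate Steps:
T = 3 (T = 5 - 2 = 3)
E = -9
D(H) = -8 + H² - 9*H (D(H) = -2 + ((H² - 9*H) - 6) = -2 + (-6 + H² - 9*H) = -8 + H² - 9*H)
C(O, c) = -32 (C(O, c) = -6 + (-8 + 3² - 9*3) = -6 + (-8 + 9 - 27) = -6 - 26 = -32)
1/C(x(18, 4 - 1*(-2)), -95) = 1/(-32) = -1/32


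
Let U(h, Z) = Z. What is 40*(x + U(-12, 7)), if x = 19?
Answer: 1040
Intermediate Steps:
40*(x + U(-12, 7)) = 40*(19 + 7) = 40*26 = 1040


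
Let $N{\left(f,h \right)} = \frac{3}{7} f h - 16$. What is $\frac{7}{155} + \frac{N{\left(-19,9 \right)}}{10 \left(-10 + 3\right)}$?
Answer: $\frac{20061}{15190} \approx 1.3207$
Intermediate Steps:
$N{\left(f,h \right)} = -16 + \frac{3 f h}{7}$ ($N{\left(f,h \right)} = 3 \cdot \frac{1}{7} f h - 16 = \frac{3 f}{7} h - 16 = \frac{3 f h}{7} - 16 = -16 + \frac{3 f h}{7}$)
$\frac{7}{155} + \frac{N{\left(-19,9 \right)}}{10 \left(-10 + 3\right)} = \frac{7}{155} + \frac{-16 + \frac{3}{7} \left(-19\right) 9}{10 \left(-10 + 3\right)} = 7 \cdot \frac{1}{155} + \frac{-16 - \frac{513}{7}}{10 \left(-7\right)} = \frac{7}{155} - \frac{625}{7 \left(-70\right)} = \frac{7}{155} - - \frac{125}{98} = \frac{7}{155} + \frac{125}{98} = \frac{20061}{15190}$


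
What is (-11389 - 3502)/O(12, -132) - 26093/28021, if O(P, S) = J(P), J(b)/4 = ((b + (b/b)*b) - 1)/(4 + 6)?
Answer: -2087503833/1288966 ≈ -1619.5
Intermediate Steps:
J(b) = -⅖ + 4*b/5 (J(b) = 4*(((b + (b/b)*b) - 1)/(4 + 6)) = 4*(((b + 1*b) - 1)/10) = 4*(((b + b) - 1)*(⅒)) = 4*((2*b - 1)*(⅒)) = 4*((-1 + 2*b)*(⅒)) = 4*(-⅒ + b/5) = -⅖ + 4*b/5)
O(P, S) = -⅖ + 4*P/5
(-11389 - 3502)/O(12, -132) - 26093/28021 = (-11389 - 3502)/(-⅖ + (⅘)*12) - 26093/28021 = -14891/(-⅖ + 48/5) - 26093*1/28021 = -14891/46/5 - 26093/28021 = -14891*5/46 - 26093/28021 = -74455/46 - 26093/28021 = -2087503833/1288966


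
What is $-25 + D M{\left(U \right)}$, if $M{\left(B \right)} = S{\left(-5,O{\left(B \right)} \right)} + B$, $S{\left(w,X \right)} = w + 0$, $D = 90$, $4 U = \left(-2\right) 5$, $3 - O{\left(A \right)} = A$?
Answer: $-700$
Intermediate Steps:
$O{\left(A \right)} = 3 - A$
$U = - \frac{5}{2}$ ($U = \frac{\left(-2\right) 5}{4} = \frac{1}{4} \left(-10\right) = - \frac{5}{2} \approx -2.5$)
$S{\left(w,X \right)} = w$
$M{\left(B \right)} = -5 + B$
$-25 + D M{\left(U \right)} = -25 + 90 \left(-5 - \frac{5}{2}\right) = -25 + 90 \left(- \frac{15}{2}\right) = -25 - 675 = -700$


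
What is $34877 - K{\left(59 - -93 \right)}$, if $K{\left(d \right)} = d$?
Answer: $34725$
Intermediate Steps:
$34877 - K{\left(59 - -93 \right)} = 34877 - \left(59 - -93\right) = 34877 - \left(59 + 93\right) = 34877 - 152 = 34725$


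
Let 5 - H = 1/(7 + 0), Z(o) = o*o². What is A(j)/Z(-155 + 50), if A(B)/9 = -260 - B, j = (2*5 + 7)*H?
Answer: 2398/900375 ≈ 0.0026633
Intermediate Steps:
Z(o) = o³
H = 34/7 (H = 5 - 1/(7 + 0) = 5 - 1/7 = 5 - 1*⅐ = 5 - ⅐ = 34/7 ≈ 4.8571)
j = 578/7 (j = (2*5 + 7)*(34/7) = (10 + 7)*(34/7) = 17*(34/7) = 578/7 ≈ 82.571)
A(B) = -2340 - 9*B (A(B) = 9*(-260 - B) = -2340 - 9*B)
A(j)/Z(-155 + 50) = (-2340 - 9*578/7)/((-155 + 50)³) = (-2340 - 5202/7)/((-105)³) = -21582/7/(-1157625) = -21582/7*(-1/1157625) = 2398/900375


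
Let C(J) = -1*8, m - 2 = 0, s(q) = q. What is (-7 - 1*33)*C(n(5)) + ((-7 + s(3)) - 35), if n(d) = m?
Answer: 281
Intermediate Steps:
m = 2 (m = 2 + 0 = 2)
n(d) = 2
C(J) = -8
(-7 - 1*33)*C(n(5)) + ((-7 + s(3)) - 35) = (-7 - 1*33)*(-8) + ((-7 + 3) - 35) = (-7 - 33)*(-8) + (-4 - 35) = -40*(-8) - 39 = 320 - 39 = 281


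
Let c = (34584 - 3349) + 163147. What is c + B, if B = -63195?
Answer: 131187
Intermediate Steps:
c = 194382 (c = 31235 + 163147 = 194382)
c + B = 194382 - 63195 = 131187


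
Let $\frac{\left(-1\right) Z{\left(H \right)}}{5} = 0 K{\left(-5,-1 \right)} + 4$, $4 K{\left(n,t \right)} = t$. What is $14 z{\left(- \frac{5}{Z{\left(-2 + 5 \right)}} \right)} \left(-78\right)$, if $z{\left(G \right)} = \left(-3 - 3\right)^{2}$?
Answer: $-39312$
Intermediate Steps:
$K{\left(n,t \right)} = \frac{t}{4}$
$Z{\left(H \right)} = -20$ ($Z{\left(H \right)} = - 5 \left(0 \cdot \frac{1}{4} \left(-1\right) + 4\right) = - 5 \left(0 \left(- \frac{1}{4}\right) + 4\right) = - 5 \left(0 + 4\right) = \left(-5\right) 4 = -20$)
$z{\left(G \right)} = 36$ ($z{\left(G \right)} = \left(-6\right)^{2} = 36$)
$14 z{\left(- \frac{5}{Z{\left(-2 + 5 \right)}} \right)} \left(-78\right) = 14 \cdot 36 \left(-78\right) = 504 \left(-78\right) = -39312$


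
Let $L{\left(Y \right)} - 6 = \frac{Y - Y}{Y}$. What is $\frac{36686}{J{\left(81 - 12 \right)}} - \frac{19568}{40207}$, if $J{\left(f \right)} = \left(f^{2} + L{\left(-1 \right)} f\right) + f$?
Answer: $\frac{686209705}{105422754} \approx 6.5091$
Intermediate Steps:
$L{\left(Y \right)} = 6$ ($L{\left(Y \right)} = 6 + \frac{Y - Y}{Y} = 6 + \frac{0}{Y} = 6 + 0 = 6$)
$J{\left(f \right)} = f^{2} + 7 f$ ($J{\left(f \right)} = \left(f^{2} + 6 f\right) + f = f^{2} + 7 f$)
$\frac{36686}{J{\left(81 - 12 \right)}} - \frac{19568}{40207} = \frac{36686}{\left(81 - 12\right) \left(7 + \left(81 - 12\right)\right)} - \frac{19568}{40207} = \frac{36686}{69 \left(7 + 69\right)} - \frac{19568}{40207} = \frac{36686}{69 \cdot 76} - \frac{19568}{40207} = \frac{36686}{5244} - \frac{19568}{40207} = 36686 \cdot \frac{1}{5244} - \frac{19568}{40207} = \frac{18343}{2622} - \frac{19568}{40207} = \frac{686209705}{105422754}$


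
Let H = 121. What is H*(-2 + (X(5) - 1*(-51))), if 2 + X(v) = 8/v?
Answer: 29403/5 ≈ 5880.6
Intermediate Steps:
X(v) = -2 + 8/v
H*(-2 + (X(5) - 1*(-51))) = 121*(-2 + ((-2 + 8/5) - 1*(-51))) = 121*(-2 + ((-2 + 8*(1/5)) + 51)) = 121*(-2 + ((-2 + 8/5) + 51)) = 121*(-2 + (-2/5 + 51)) = 121*(-2 + 253/5) = 121*(243/5) = 29403/5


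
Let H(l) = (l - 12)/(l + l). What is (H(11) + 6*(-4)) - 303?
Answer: -7195/22 ≈ -327.05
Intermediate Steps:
H(l) = (-12 + l)/(2*l) (H(l) = (-12 + l)/((2*l)) = (-12 + l)*(1/(2*l)) = (-12 + l)/(2*l))
(H(11) + 6*(-4)) - 303 = ((1/2)*(-12 + 11)/11 + 6*(-4)) - 303 = ((1/2)*(1/11)*(-1) - 24) - 303 = (-1/22 - 24) - 303 = -529/22 - 303 = -7195/22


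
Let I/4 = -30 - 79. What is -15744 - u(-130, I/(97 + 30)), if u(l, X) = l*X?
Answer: -2056168/127 ≈ -16190.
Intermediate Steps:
I = -436 (I = 4*(-30 - 79) = 4*(-109) = -436)
u(l, X) = X*l
-15744 - u(-130, I/(97 + 30)) = -15744 - (-436/(97 + 30))*(-130) = -15744 - (-436/127)*(-130) = -15744 - (-436*1/127)*(-130) = -15744 - (-436)*(-130)/127 = -15744 - 1*56680/127 = -15744 - 56680/127 = -2056168/127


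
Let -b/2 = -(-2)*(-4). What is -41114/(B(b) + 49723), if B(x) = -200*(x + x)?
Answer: -41114/43323 ≈ -0.94901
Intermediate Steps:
b = 16 (b = -(-2)*(-2*(-4)) = -(-2)*8 = -2*(-8) = 16)
B(x) = -400*x
-41114/(B(b) + 49723) = -41114/(-400*16 + 49723) = -41114/(-6400 + 49723) = -41114/43323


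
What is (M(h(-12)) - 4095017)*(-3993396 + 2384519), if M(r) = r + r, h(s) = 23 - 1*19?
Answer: 6588365794893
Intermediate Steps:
h(s) = 4 (h(s) = 23 - 19 = 4)
M(r) = 2*r
(M(h(-12)) - 4095017)*(-3993396 + 2384519) = (2*4 - 4095017)*(-3993396 + 2384519) = (8 - 4095017)*(-1608877) = -4095009*(-1608877) = 6588365794893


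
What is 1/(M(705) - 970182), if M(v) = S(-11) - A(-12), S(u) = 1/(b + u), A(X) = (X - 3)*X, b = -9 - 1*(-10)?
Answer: -10/9703621 ≈ -1.0305e-6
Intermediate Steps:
b = 1 (b = -9 + 10 = 1)
A(X) = X*(-3 + X) (A(X) = (-3 + X)*X = X*(-3 + X))
S(u) = 1/(1 + u)
M(v) = -1801/10 (M(v) = 1/(1 - 11) - (-12)*(-3 - 12) = 1/(-10) - (-12)*(-15) = -⅒ - 1*180 = -⅒ - 180 = -1801/10)
1/(M(705) - 970182) = 1/(-1801/10 - 970182) = 1/(-9703621/10) = -10/9703621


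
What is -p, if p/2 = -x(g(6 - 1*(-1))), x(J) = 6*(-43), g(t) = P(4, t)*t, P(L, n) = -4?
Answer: -516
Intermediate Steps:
g(t) = -4*t
x(J) = -258
p = 516 (p = 2*(-1*(-258)) = 2*258 = 516)
-p = -1*516 = -516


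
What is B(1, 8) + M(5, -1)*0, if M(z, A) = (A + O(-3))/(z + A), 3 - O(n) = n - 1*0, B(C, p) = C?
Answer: 1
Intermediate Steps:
O(n) = 3 - n (O(n) = 3 - (n - 1*0) = 3 - (n + 0) = 3 - n)
M(z, A) = (6 + A)/(A + z) (M(z, A) = (A + (3 - 1*(-3)))/(z + A) = (A + (3 + 3))/(A + z) = (A + 6)/(A + z) = (6 + A)/(A + z))
B(1, 8) + M(5, -1)*0 = 1 + ((6 - 1)/(-1 + 5))*0 = 1 + (5/4)*0 = 1 + 0 = 1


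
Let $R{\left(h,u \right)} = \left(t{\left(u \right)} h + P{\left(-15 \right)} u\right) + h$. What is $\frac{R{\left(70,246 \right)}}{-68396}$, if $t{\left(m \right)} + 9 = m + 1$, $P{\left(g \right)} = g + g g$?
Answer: $- \frac{34195}{34198} \approx -0.99991$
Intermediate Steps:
$P{\left(g \right)} = g + g^{2}$
$t{\left(m \right)} = -8 + m$ ($t{\left(m \right)} = -9 + \left(m + 1\right) = -9 + \left(1 + m\right) = -8 + m$)
$R{\left(h,u \right)} = h + 210 u + h \left(-8 + u\right)$ ($R{\left(h,u \right)} = \left(\left(-8 + u\right) h + - 15 \left(1 - 15\right) u\right) + h = \left(h \left(-8 + u\right) + \left(-15\right) \left(-14\right) u\right) + h = \left(h \left(-8 + u\right) + 210 u\right) + h = \left(210 u + h \left(-8 + u\right)\right) + h = h + 210 u + h \left(-8 + u\right)$)
$\frac{R{\left(70,246 \right)}}{-68396} = \frac{70 + 210 \cdot 246 + 70 \left(-8 + 246\right)}{-68396} = \left(70 + 51660 + 70 \cdot 238\right) \left(- \frac{1}{68396}\right) = \left(70 + 51660 + 16660\right) \left(- \frac{1}{68396}\right) = 68390 \left(- \frac{1}{68396}\right) = - \frac{34195}{34198}$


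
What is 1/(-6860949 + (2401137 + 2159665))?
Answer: -1/2300147 ≈ -4.3475e-7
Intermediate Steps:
1/(-6860949 + (2401137 + 2159665)) = 1/(-6860949 + 4560802) = 1/(-2300147) = -1/2300147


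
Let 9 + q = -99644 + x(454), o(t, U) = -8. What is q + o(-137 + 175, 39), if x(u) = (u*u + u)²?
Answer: 42671065239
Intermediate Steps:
x(u) = (u + u²)² (x(u) = (u² + u)² = (u + u²)²)
q = 42671065247 (q = -9 + (-99644 + 454²*(1 + 454)²) = -9 + (-99644 + 206116*455²) = -9 + (-99644 + 206116*207025) = -9 + (-99644 + 42671164900) = -9 + 42671065256 = 42671065247)
q + o(-137 + 175, 39) = 42671065247 - 8 = 42671065239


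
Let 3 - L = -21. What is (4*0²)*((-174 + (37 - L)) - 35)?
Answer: 0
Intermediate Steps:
L = 24 (L = 3 - 1*(-21) = 3 + 21 = 24)
(4*0²)*((-174 + (37 - L)) - 35) = (4*0²)*((-174 + (37 - 1*24)) - 35) = (4*0)*((-174 + (37 - 24)) - 35) = 0*((-174 + 13) - 35) = 0*(-161 - 35) = 0*(-196) = 0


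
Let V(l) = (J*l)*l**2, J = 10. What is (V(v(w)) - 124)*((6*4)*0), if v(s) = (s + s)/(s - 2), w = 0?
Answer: 0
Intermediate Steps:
v(s) = 2*s/(-2 + s) (v(s) = (2*s)/(-2 + s) = 2*s/(-2 + s))
V(l) = 10*l**3 (V(l) = (10*l)*l**2 = 10*l**3)
(V(v(w)) - 124)*((6*4)*0) = (10*(2*0/(-2 + 0))**3 - 124)*((6*4)*0) = (10*(2*0/(-2))**3 - 124)*(24*0) = (10*(2*0*(-1/2))**3 - 124)*0 = (10*0**3 - 124)*0 = (10*0 - 124)*0 = (0 - 124)*0 = -124*0 = 0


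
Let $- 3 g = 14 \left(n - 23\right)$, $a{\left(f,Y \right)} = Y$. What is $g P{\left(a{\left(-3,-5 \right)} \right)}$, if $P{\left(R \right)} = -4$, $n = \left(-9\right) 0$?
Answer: $- \frac{1288}{3} \approx -429.33$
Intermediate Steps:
$n = 0$
$g = \frac{322}{3}$ ($g = - \frac{14 \left(0 - 23\right)}{3} = - \frac{14 \left(-23\right)}{3} = \left(- \frac{1}{3}\right) \left(-322\right) = \frac{322}{3} \approx 107.33$)
$g P{\left(a{\left(-3,-5 \right)} \right)} = \frac{322}{3} \left(-4\right) = - \frac{1288}{3}$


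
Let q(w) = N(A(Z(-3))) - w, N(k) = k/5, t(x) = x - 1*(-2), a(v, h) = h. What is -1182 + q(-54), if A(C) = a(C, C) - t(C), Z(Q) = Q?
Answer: -5642/5 ≈ -1128.4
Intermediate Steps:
t(x) = 2 + x (t(x) = x + 2 = 2 + x)
A(C) = -2 (A(C) = C - (2 + C) = C + (-2 - C) = -2)
N(k) = k/5 (N(k) = k*(⅕) = k/5)
q(w) = -⅖ - w (q(w) = (⅕)*(-2) - w = -⅖ - w)
-1182 + q(-54) = -1182 + (-⅖ - 1*(-54)) = -1182 + (-⅖ + 54) = -1182 + 268/5 = -5642/5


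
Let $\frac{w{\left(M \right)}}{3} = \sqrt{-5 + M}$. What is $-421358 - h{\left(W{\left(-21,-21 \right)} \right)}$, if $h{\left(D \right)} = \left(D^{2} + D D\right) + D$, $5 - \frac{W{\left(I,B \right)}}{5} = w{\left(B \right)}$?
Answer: $-410933 + 1515 i \sqrt{26} \approx -4.1093 \cdot 10^{5} + 7725.0 i$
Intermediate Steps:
$w{\left(M \right)} = 3 \sqrt{-5 + M}$
$W{\left(I,B \right)} = 25 - 15 \sqrt{-5 + B}$ ($W{\left(I,B \right)} = 25 - 5 \cdot 3 \sqrt{-5 + B} = 25 - 15 \sqrt{-5 + B}$)
$h{\left(D \right)} = D + 2 D^{2}$ ($h{\left(D \right)} = \left(D^{2} + D^{2}\right) + D = 2 D^{2} + D = D + 2 D^{2}$)
$-421358 - h{\left(W{\left(-21,-21 \right)} \right)} = -421358 - \left(25 - 15 \sqrt{-5 - 21}\right) \left(1 + 2 \left(25 - 15 \sqrt{-5 - 21}\right)\right) = -421358 - \left(25 - 15 \sqrt{-26}\right) \left(1 + 2 \left(25 - 15 \sqrt{-26}\right)\right) = -421358 - \left(25 - 15 i \sqrt{26}\right) \left(1 + 2 \left(25 - 15 i \sqrt{26}\right)\right) = -421358 - \left(25 - 15 i \sqrt{26}\right) \left(1 + \left(50 - 30 i \sqrt{26}\right)\right) = -421358 - \left(25 - 15 i \sqrt{26}\right) \left(51 - 30 i \sqrt{26}\right)$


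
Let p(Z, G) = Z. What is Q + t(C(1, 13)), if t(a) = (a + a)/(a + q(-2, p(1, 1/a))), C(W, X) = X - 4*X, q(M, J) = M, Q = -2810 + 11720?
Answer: 365388/41 ≈ 8911.9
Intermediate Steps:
Q = 8910
C(W, X) = -3*X
t(a) = 2*a/(-2 + a) (t(a) = (a + a)/(a - 2) = (2*a)/(-2 + a) = 2*a/(-2 + a))
Q + t(C(1, 13)) = 8910 + 2*(-3*13)/(-2 - 3*13) = 8910 + 2*(-39)/(-2 - 39) = 8910 + 2*(-39)/(-41) = 8910 + 2*(-39)*(-1/41) = 8910 + 78/41 = 365388/41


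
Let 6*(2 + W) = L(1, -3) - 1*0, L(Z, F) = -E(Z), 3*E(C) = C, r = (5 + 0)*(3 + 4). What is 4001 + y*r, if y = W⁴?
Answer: 485604611/104976 ≈ 4625.9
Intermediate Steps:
r = 35 (r = 5*7 = 35)
E(C) = C/3
L(Z, F) = -Z/3
W = -37/18 (W = -2 + (-⅓*1 - 1*0)/6 = -2 + (-⅓ + 0)/6 = -2 + (⅙)*(-⅓) = -2 - 1/18 = -37/18 ≈ -2.0556)
y = 1874161/104976 (y = (-37/18)⁴ = 1874161/104976 ≈ 17.853)
4001 + y*r = 4001 + (1874161/104976)*35 = 4001 + 65595635/104976 = 485604611/104976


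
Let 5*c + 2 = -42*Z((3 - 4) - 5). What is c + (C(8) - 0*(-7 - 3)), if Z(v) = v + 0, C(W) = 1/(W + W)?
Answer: 801/16 ≈ 50.063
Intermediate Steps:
C(W) = 1/(2*W)
Z(v) = v
c = 50 (c = -2/5 + (-42*((3 - 4) - 5))/5 = -2/5 + (-42*(-1 - 5))/5 = -2/5 + (-42*(-6))/5 = -2/5 + (1/5)*252 = -2/5 + 252/5 = 50)
c + (C(8) - 0*(-7 - 3)) = 50 + ((1/2)/8 - 0*(-7 - 3)) = 50 + ((1/2)*(1/8) - 0*(-10)) = 50 + (1/16 - 1*0) = 50 + (1/16 + 0) = 50 + 1/16 = 801/16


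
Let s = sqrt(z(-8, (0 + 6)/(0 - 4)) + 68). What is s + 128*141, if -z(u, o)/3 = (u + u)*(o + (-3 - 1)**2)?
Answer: 18048 + 2*sqrt(191) ≈ 18076.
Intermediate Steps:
z(u, o) = -6*u*(16 + o) (z(u, o) = -3*(u + u)*(o + (-3 - 1)**2) = -3*2*u*(o + (-4)**2) = -3*2*u*(o + 16) = -3*2*u*(16 + o) = -6*u*(16 + o))
s = 2*sqrt(191) (s = sqrt(-6*(-8)*(16 + (0 + 6)/(0 - 4)) + 68) = sqrt(-6*(-8)*(16 + 6/(-4)) + 68) = sqrt(-6*(-8)*(16 + 6*(-1/4)) + 68) = sqrt(-6*(-8)*(16 - 3/2) + 68) = sqrt(-6*(-8)*29/2 + 68) = sqrt(696 + 68) = sqrt(764) = 2*sqrt(191) ≈ 27.641)
s + 128*141 = 2*sqrt(191) + 128*141 = 2*sqrt(191) + 18048 = 18048 + 2*sqrt(191)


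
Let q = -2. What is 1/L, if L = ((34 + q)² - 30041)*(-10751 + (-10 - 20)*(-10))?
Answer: 1/303256667 ≈ 3.2975e-9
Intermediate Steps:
L = 303256667 (L = ((34 - 2)² - 30041)*(-10751 + (-10 - 20)*(-10)) = (32² - 30041)*(-10751 - 30*(-10)) = (1024 - 30041)*(-10751 + 300) = -29017*(-10451) = 303256667)
1/L = 1/303256667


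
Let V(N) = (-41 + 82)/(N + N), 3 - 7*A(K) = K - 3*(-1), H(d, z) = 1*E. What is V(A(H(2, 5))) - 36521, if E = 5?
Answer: -365497/10 ≈ -36550.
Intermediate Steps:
H(d, z) = 5 (H(d, z) = 1*5 = 5)
A(K) = -K/7 (A(K) = 3/7 - (K - 3*(-1))/7 = 3/7 - (K + 3)/7 = 3/7 - (3 + K)/7 = 3/7 + (-3/7 - K/7) = -K/7)
V(N) = 41/(2*N) (V(N) = 41/((2*N)) = 41*(1/(2*N)) = 41/(2*N))
V(A(H(2, 5))) - 36521 = 41/(2*((-1/7*5))) - 36521 = 41/(2*(-5/7)) - 36521 = (41/2)*(-7/5) - 36521 = -287/10 - 36521 = -365497/10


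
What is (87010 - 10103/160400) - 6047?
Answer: 12986455097/160400 ≈ 80963.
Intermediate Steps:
(87010 - 10103/160400) - 6047 = 13956393897/160400 - 6047 = 12986455097/160400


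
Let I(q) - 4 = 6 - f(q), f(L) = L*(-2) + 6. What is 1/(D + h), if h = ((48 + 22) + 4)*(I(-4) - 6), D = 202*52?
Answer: 1/9764 ≈ 0.00010242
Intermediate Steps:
f(L) = 6 - 2*L (f(L) = -2*L + 6 = 6 - 2*L)
D = 10504
I(q) = 4 + 2*q (I(q) = 4 + (6 - (6 - 2*q)) = 4 + (6 + (-6 + 2*q)) = 4 + 2*q)
h = -740 (h = ((48 + 22) + 4)*((4 + 2*(-4)) - 6) = (70 + 4)*((4 - 8) - 6) = 74*(-4 - 6) = 74*(-10) = -740)
1/(D + h) = 1/(10504 - 740) = 1/9764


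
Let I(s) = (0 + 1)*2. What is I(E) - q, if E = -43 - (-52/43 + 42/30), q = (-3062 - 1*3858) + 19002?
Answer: -12080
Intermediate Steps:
q = 12082 (q = (-3062 - 3858) + 19002 = -6920 + 19002 = 12082)
E = -9286/215 (E = -43 - (-52*1/43 + 42*(1/30)) = -43 - (-52/43 + 7/5) = -43 - 1*41/215 = -43 - 41/215 = -9286/215 ≈ -43.191)
I(s) = 2 (I(s) = 1*2 = 2)
I(E) - q = 2 - 1*12082 = 2 - 12082 = -12080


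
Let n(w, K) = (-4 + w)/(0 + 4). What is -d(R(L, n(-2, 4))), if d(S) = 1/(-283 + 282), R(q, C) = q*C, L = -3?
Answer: 1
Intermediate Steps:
n(w, K) = -1 + w/4 (n(w, K) = (-4 + w)/4 = (-4 + w)*(¼) = -1 + w/4)
R(q, C) = C*q
d(S) = -1 (d(S) = 1/(-1) = -1)
-d(R(L, n(-2, 4))) = -1*(-1) = 1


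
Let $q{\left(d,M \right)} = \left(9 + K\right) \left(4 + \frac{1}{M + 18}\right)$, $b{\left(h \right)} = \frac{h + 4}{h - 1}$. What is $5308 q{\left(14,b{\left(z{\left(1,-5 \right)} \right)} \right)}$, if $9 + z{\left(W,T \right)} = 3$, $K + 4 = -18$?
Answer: $- \frac{8953269}{32} \approx -2.7979 \cdot 10^{5}$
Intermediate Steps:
$K = -22$ ($K = -4 - 18 = -22$)
$z{\left(W,T \right)} = -6$ ($z{\left(W,T \right)} = -9 + 3 = -6$)
$b{\left(h \right)} = \frac{4 + h}{-1 + h}$
$q{\left(d,M \right)} = -52 - \frac{13}{18 + M}$ ($q{\left(d,M \right)} = \left(9 - 22\right) \left(4 + \frac{1}{M + 18}\right) = - 13 \left(4 + \frac{1}{18 + M}\right) = -52 - \frac{13}{18 + M}$)
$5308 q{\left(14,b{\left(z{\left(1,-5 \right)} \right)} \right)} = 5308 \frac{13 \left(-73 - 4 \frac{4 - 6}{-1 - 6}\right)}{18 + \frac{4 - 6}{-1 - 6}} = 5308 \frac{13 \left(-73 - 4 \frac{1}{-7} \left(-2\right)\right)}{18 + \frac{1}{-7} \left(-2\right)} = 5308 \frac{13 \left(-73 - 4 \left(\left(- \frac{1}{7}\right) \left(-2\right)\right)\right)}{18 - - \frac{2}{7}} = 5308 \frac{13 \left(-73 - \frac{8}{7}\right)}{18 + \frac{2}{7}} = 5308 \frac{13 \left(-73 - \frac{8}{7}\right)}{\frac{128}{7}} = 5308 \cdot 13 \cdot \frac{7}{128} \left(- \frac{519}{7}\right) = 5308 \left(- \frac{6747}{128}\right) = - \frac{8953269}{32}$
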